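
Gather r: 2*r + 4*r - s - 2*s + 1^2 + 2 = 6*r - 3*s + 3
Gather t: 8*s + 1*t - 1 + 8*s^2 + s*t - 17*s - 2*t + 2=8*s^2 - 9*s + t*(s - 1) + 1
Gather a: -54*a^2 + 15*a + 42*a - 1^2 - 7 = -54*a^2 + 57*a - 8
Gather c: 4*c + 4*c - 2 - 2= 8*c - 4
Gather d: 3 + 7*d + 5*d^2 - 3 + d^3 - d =d^3 + 5*d^2 + 6*d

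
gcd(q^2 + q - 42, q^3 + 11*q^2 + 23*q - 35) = q + 7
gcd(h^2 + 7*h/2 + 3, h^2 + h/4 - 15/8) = h + 3/2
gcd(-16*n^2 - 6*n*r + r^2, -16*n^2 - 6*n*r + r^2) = -16*n^2 - 6*n*r + r^2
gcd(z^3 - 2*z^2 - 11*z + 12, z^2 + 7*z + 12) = z + 3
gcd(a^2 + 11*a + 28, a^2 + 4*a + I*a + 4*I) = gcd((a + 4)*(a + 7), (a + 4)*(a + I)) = a + 4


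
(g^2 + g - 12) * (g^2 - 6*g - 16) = g^4 - 5*g^3 - 34*g^2 + 56*g + 192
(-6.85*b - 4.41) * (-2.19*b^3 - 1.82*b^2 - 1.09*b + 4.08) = 15.0015*b^4 + 22.1249*b^3 + 15.4927*b^2 - 23.1411*b - 17.9928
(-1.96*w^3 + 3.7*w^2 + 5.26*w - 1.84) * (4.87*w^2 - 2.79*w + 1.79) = -9.5452*w^5 + 23.4874*w^4 + 11.7848*w^3 - 17.0132*w^2 + 14.549*w - 3.2936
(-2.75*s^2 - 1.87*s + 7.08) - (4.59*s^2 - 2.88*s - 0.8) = -7.34*s^2 + 1.01*s + 7.88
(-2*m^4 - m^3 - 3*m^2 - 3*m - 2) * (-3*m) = 6*m^5 + 3*m^4 + 9*m^3 + 9*m^2 + 6*m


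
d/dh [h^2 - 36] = 2*h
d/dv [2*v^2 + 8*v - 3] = 4*v + 8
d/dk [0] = 0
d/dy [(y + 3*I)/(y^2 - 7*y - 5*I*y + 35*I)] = (-y^2 - 6*I*y - 15 + 56*I)/(y^4 + y^3*(-14 - 10*I) + y^2*(24 + 140*I) + y*(350 - 490*I) - 1225)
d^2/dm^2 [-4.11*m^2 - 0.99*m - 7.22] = -8.22000000000000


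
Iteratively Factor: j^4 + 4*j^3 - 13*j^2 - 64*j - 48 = (j - 4)*(j^3 + 8*j^2 + 19*j + 12) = (j - 4)*(j + 4)*(j^2 + 4*j + 3) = (j - 4)*(j + 3)*(j + 4)*(j + 1)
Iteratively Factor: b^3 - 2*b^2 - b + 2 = (b - 1)*(b^2 - b - 2) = (b - 1)*(b + 1)*(b - 2)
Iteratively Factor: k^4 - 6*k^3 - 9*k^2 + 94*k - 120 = (k - 3)*(k^3 - 3*k^2 - 18*k + 40) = (k - 3)*(k + 4)*(k^2 - 7*k + 10) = (k - 5)*(k - 3)*(k + 4)*(k - 2)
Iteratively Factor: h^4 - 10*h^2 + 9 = (h + 1)*(h^3 - h^2 - 9*h + 9) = (h - 3)*(h + 1)*(h^2 + 2*h - 3) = (h - 3)*(h + 1)*(h + 3)*(h - 1)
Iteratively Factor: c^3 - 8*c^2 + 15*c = (c)*(c^2 - 8*c + 15) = c*(c - 5)*(c - 3)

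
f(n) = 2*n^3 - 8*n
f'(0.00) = -8.00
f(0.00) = 0.00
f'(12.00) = 856.00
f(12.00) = 3360.00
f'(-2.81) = 39.38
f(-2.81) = -21.90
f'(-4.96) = 139.61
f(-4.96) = -204.37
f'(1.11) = -0.61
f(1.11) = -6.14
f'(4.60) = 118.96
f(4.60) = 157.87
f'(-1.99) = 15.76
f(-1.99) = 0.16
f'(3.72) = 75.03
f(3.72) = 73.20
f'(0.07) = -7.97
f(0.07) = -0.56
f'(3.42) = 62.18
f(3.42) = 52.64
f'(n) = 6*n^2 - 8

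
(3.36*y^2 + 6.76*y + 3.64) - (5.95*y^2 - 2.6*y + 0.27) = -2.59*y^2 + 9.36*y + 3.37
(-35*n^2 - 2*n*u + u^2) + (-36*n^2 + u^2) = -71*n^2 - 2*n*u + 2*u^2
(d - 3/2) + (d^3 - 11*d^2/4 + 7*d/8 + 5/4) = d^3 - 11*d^2/4 + 15*d/8 - 1/4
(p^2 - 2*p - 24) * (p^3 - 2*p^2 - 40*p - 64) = p^5 - 4*p^4 - 60*p^3 + 64*p^2 + 1088*p + 1536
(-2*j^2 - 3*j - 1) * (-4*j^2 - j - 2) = 8*j^4 + 14*j^3 + 11*j^2 + 7*j + 2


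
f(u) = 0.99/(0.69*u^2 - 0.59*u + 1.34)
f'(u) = 0.99*(0.59 - 1.38*u)/(0.69*u^2 - 0.59*u + 1.34)^2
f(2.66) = 0.21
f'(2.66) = -0.14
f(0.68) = 0.79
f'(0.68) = -0.22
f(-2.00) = 0.19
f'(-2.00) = 0.12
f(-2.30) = 0.16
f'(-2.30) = 0.09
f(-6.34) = 0.03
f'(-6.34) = 0.01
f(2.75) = 0.20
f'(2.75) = -0.13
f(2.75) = 0.20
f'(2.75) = -0.13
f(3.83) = 0.11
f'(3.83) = -0.05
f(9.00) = 0.02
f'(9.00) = -0.00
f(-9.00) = 0.02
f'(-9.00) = 0.00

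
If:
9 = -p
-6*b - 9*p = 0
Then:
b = 27/2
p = -9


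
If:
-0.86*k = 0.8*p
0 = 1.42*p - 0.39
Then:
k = -0.26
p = 0.27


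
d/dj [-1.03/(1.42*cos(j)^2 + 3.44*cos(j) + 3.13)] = -(2.9252*cos(j) + 3.5432)*sin(j)/(1.42*cos(j)^2 + 3.44*cos(j) + 3.13)^2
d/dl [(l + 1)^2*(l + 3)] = (l + 1)*(3*l + 7)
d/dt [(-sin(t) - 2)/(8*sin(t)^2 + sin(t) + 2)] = 8*(sin(t) + 4)*sin(t)*cos(t)/(8*sin(t)^2 + sin(t) + 2)^2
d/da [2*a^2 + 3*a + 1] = 4*a + 3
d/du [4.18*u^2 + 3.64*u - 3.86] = 8.36*u + 3.64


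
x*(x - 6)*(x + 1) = x^3 - 5*x^2 - 6*x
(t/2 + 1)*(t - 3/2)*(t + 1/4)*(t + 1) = t^4/2 + 7*t^3/8 - 17*t^2/16 - 29*t/16 - 3/8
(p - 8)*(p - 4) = p^2 - 12*p + 32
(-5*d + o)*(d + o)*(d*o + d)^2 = -5*d^4*o^2 - 10*d^4*o - 5*d^4 - 4*d^3*o^3 - 8*d^3*o^2 - 4*d^3*o + d^2*o^4 + 2*d^2*o^3 + d^2*o^2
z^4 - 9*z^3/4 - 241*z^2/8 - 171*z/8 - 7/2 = (z - 7)*(z + 1/4)*(z + 1/2)*(z + 4)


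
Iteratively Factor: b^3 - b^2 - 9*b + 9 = (b - 3)*(b^2 + 2*b - 3) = (b - 3)*(b + 3)*(b - 1)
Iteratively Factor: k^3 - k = (k - 1)*(k^2 + k) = (k - 1)*(k + 1)*(k)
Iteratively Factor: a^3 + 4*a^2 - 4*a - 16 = (a + 2)*(a^2 + 2*a - 8) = (a - 2)*(a + 2)*(a + 4)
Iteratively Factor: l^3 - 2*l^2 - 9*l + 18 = (l + 3)*(l^2 - 5*l + 6) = (l - 3)*(l + 3)*(l - 2)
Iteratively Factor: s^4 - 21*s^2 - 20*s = (s)*(s^3 - 21*s - 20) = s*(s + 1)*(s^2 - s - 20) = s*(s - 5)*(s + 1)*(s + 4)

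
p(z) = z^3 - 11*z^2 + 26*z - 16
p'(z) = 3*z^2 - 22*z + 26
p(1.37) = 1.55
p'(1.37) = 1.49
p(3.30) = -14.05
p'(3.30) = -13.93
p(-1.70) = -96.90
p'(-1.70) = 72.07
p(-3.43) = -274.95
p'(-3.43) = 136.75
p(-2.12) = -130.09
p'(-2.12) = 86.12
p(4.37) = -28.99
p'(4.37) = -12.85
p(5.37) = -38.73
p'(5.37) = -5.63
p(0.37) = -7.84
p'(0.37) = 18.27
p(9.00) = 56.00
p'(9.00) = 71.00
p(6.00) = -40.00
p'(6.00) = 2.00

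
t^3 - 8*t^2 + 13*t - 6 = (t - 6)*(t - 1)^2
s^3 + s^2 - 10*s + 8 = (s - 2)*(s - 1)*(s + 4)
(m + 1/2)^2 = m^2 + m + 1/4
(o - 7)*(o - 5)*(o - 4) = o^3 - 16*o^2 + 83*o - 140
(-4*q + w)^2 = 16*q^2 - 8*q*w + w^2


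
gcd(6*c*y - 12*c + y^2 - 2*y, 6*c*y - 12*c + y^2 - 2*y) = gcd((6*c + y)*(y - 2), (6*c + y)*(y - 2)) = 6*c*y - 12*c + y^2 - 2*y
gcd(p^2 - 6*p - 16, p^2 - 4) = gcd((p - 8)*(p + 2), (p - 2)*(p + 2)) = p + 2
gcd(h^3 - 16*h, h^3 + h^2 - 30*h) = h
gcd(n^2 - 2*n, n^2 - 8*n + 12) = n - 2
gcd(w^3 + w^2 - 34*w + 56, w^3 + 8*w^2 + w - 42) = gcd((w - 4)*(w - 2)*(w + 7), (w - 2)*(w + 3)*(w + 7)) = w^2 + 5*w - 14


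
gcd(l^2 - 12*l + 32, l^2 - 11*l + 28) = l - 4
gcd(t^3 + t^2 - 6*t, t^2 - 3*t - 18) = t + 3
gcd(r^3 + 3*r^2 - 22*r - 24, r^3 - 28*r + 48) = r^2 + 2*r - 24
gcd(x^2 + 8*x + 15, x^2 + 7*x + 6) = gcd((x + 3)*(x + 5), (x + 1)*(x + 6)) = 1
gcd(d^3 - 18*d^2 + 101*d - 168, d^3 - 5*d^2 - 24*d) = d - 8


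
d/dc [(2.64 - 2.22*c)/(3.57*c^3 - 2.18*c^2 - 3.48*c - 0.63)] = (15.8508*c^3 - 33.114*c^2 + 11.5104*c + 10.5858)/(12.7449*c^6 - 15.5652*c^5 - 20.0948*c^4 + 10.6746*c^3 + 14.8572*c^2 + 4.3848*c + 0.3969)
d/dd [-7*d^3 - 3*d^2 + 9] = 3*d*(-7*d - 2)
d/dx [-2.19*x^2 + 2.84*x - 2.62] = 2.84 - 4.38*x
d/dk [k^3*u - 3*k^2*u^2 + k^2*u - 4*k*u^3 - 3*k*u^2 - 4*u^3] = u*(3*k^2 - 6*k*u + 2*k - 4*u^2 - 3*u)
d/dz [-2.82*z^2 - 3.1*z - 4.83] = -5.64*z - 3.1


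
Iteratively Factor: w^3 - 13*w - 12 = (w + 1)*(w^2 - w - 12) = (w + 1)*(w + 3)*(w - 4)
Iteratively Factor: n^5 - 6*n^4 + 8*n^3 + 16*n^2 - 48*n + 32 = (n - 2)*(n^4 - 4*n^3 + 16*n - 16) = (n - 2)^2*(n^3 - 2*n^2 - 4*n + 8) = (n - 2)^3*(n^2 - 4) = (n - 2)^4*(n + 2)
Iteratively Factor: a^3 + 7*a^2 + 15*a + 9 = (a + 3)*(a^2 + 4*a + 3) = (a + 1)*(a + 3)*(a + 3)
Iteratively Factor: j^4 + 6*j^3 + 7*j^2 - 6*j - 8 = (j + 1)*(j^3 + 5*j^2 + 2*j - 8) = (j - 1)*(j + 1)*(j^2 + 6*j + 8) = (j - 1)*(j + 1)*(j + 4)*(j + 2)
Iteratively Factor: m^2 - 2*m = (m)*(m - 2)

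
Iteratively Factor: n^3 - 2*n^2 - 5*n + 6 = (n + 2)*(n^2 - 4*n + 3) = (n - 1)*(n + 2)*(n - 3)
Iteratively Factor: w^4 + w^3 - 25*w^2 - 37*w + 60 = (w + 3)*(w^3 - 2*w^2 - 19*w + 20) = (w - 5)*(w + 3)*(w^2 + 3*w - 4) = (w - 5)*(w + 3)*(w + 4)*(w - 1)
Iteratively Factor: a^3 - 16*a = (a)*(a^2 - 16) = a*(a + 4)*(a - 4)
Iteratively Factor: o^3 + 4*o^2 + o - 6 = (o - 1)*(o^2 + 5*o + 6) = (o - 1)*(o + 3)*(o + 2)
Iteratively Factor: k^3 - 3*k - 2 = (k + 1)*(k^2 - k - 2) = (k + 1)^2*(k - 2)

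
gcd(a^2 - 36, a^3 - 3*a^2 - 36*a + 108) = a^2 - 36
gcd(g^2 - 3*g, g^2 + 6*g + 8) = 1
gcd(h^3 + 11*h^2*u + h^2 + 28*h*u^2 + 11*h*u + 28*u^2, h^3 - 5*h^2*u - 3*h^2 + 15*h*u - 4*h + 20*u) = h + 1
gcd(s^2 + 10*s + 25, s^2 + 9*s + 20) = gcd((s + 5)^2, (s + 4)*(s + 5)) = s + 5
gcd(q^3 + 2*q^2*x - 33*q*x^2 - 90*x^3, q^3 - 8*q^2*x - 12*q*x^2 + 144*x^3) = -q + 6*x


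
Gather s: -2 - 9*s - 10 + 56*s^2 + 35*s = 56*s^2 + 26*s - 12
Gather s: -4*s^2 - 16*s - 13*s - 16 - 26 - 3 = -4*s^2 - 29*s - 45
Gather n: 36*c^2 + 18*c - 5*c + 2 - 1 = 36*c^2 + 13*c + 1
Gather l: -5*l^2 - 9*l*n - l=-5*l^2 + l*(-9*n - 1)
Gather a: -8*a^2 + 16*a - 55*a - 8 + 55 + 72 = -8*a^2 - 39*a + 119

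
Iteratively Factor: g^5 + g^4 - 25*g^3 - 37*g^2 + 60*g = (g + 4)*(g^4 - 3*g^3 - 13*g^2 + 15*g) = (g - 1)*(g + 4)*(g^3 - 2*g^2 - 15*g) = (g - 5)*(g - 1)*(g + 4)*(g^2 + 3*g) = g*(g - 5)*(g - 1)*(g + 4)*(g + 3)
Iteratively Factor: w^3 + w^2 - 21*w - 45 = (w - 5)*(w^2 + 6*w + 9) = (w - 5)*(w + 3)*(w + 3)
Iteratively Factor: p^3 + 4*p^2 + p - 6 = (p + 3)*(p^2 + p - 2) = (p + 2)*(p + 3)*(p - 1)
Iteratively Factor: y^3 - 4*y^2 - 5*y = (y)*(y^2 - 4*y - 5) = y*(y + 1)*(y - 5)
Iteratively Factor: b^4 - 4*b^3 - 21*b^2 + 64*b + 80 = (b - 4)*(b^3 - 21*b - 20) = (b - 4)*(b + 1)*(b^2 - b - 20) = (b - 4)*(b + 1)*(b + 4)*(b - 5)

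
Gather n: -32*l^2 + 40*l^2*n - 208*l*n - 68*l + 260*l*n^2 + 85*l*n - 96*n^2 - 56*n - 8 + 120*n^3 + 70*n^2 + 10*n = -32*l^2 - 68*l + 120*n^3 + n^2*(260*l - 26) + n*(40*l^2 - 123*l - 46) - 8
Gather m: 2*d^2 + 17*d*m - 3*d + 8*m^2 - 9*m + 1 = 2*d^2 - 3*d + 8*m^2 + m*(17*d - 9) + 1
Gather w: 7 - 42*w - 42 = -42*w - 35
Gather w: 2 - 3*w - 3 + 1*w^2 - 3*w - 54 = w^2 - 6*w - 55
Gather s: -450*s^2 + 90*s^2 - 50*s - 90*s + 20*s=-360*s^2 - 120*s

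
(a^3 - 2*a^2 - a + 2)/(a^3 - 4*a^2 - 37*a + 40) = (a^2 - a - 2)/(a^2 - 3*a - 40)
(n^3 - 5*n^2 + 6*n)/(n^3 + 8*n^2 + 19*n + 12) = n*(n^2 - 5*n + 6)/(n^3 + 8*n^2 + 19*n + 12)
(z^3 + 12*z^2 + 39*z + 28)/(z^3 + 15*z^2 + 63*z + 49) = (z + 4)/(z + 7)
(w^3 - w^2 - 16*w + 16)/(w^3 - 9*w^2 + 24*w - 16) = (w + 4)/(w - 4)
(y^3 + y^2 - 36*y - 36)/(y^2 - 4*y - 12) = (y^2 + 7*y + 6)/(y + 2)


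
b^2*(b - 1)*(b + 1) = b^4 - b^2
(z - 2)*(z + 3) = z^2 + z - 6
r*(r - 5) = r^2 - 5*r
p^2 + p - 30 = (p - 5)*(p + 6)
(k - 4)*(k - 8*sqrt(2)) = k^2 - 8*sqrt(2)*k - 4*k + 32*sqrt(2)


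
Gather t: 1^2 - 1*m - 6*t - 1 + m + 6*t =0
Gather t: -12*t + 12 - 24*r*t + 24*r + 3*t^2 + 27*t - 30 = 24*r + 3*t^2 + t*(15 - 24*r) - 18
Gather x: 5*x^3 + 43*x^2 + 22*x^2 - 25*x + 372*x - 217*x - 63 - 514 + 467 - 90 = 5*x^3 + 65*x^2 + 130*x - 200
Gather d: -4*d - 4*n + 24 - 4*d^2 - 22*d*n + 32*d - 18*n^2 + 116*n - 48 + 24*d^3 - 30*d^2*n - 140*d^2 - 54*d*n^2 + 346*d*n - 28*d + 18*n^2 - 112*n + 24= 24*d^3 + d^2*(-30*n - 144) + d*(-54*n^2 + 324*n)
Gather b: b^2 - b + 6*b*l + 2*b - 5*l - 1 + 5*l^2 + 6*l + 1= b^2 + b*(6*l + 1) + 5*l^2 + l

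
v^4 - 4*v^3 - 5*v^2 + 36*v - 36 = (v - 3)*(v - 2)^2*(v + 3)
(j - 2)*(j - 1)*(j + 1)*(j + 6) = j^4 + 4*j^3 - 13*j^2 - 4*j + 12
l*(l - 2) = l^2 - 2*l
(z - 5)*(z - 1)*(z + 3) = z^3 - 3*z^2 - 13*z + 15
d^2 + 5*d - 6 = (d - 1)*(d + 6)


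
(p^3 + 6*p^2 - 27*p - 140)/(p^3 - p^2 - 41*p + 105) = (p + 4)/(p - 3)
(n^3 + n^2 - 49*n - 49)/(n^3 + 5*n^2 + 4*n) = (n^2 - 49)/(n*(n + 4))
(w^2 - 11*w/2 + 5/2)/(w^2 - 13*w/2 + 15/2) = (2*w - 1)/(2*w - 3)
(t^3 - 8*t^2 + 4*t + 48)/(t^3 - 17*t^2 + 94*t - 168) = (t + 2)/(t - 7)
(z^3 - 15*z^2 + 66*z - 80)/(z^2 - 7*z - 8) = (z^2 - 7*z + 10)/(z + 1)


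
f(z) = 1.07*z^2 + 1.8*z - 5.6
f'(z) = 2.14*z + 1.8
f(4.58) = 25.09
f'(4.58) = 11.60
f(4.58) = 25.09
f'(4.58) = 11.60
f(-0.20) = -5.92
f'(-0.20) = 1.37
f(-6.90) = 32.92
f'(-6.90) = -12.97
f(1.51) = -0.44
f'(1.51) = 5.03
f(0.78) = -3.55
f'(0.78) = 3.47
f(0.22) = -5.15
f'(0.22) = 2.27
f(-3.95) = 3.98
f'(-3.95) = -6.65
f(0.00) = -5.60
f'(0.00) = 1.80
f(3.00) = 9.43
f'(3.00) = 8.22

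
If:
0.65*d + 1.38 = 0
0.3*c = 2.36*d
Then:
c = -16.70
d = -2.12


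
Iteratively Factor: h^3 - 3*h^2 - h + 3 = (h + 1)*(h^2 - 4*h + 3) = (h - 1)*(h + 1)*(h - 3)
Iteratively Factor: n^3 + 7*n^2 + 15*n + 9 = (n + 3)*(n^2 + 4*n + 3) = (n + 3)^2*(n + 1)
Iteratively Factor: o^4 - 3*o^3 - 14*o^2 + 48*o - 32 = (o - 2)*(o^3 - o^2 - 16*o + 16) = (o - 2)*(o - 1)*(o^2 - 16) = (o - 4)*(o - 2)*(o - 1)*(o + 4)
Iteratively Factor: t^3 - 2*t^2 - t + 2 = (t + 1)*(t^2 - 3*t + 2) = (t - 1)*(t + 1)*(t - 2)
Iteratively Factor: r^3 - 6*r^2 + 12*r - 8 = (r - 2)*(r^2 - 4*r + 4) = (r - 2)^2*(r - 2)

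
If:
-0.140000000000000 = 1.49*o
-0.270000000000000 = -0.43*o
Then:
No Solution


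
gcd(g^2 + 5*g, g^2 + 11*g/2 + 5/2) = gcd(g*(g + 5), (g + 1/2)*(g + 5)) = g + 5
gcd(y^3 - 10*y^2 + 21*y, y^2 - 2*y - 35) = y - 7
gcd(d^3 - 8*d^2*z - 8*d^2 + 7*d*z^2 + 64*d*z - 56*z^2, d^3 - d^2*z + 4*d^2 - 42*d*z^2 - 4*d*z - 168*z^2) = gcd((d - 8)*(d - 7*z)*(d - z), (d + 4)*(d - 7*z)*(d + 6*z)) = -d + 7*z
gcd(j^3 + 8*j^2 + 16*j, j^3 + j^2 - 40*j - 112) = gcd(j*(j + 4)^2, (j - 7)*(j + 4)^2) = j^2 + 8*j + 16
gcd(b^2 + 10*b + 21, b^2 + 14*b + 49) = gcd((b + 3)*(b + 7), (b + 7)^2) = b + 7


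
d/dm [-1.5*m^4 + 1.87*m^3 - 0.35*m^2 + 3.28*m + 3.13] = -6.0*m^3 + 5.61*m^2 - 0.7*m + 3.28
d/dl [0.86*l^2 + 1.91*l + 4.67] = 1.72*l + 1.91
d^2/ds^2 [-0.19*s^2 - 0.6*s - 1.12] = -0.380000000000000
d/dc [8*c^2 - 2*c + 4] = 16*c - 2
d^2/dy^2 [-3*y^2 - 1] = -6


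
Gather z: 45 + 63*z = 63*z + 45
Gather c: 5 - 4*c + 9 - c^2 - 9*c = -c^2 - 13*c + 14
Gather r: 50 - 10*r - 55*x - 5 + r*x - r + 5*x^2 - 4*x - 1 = r*(x - 11) + 5*x^2 - 59*x + 44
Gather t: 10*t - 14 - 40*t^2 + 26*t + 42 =-40*t^2 + 36*t + 28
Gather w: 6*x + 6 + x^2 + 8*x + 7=x^2 + 14*x + 13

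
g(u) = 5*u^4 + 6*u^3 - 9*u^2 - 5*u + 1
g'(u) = 20*u^3 + 18*u^2 - 18*u - 5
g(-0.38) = 1.38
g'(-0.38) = 3.34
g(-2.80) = 120.06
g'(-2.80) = -252.52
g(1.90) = 65.32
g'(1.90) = 162.96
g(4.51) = 2414.39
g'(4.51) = 2114.62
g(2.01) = 84.92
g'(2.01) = 193.95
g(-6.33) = 6177.80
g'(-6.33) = -4242.54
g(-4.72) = 1674.81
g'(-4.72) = -1622.11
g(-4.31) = 1100.34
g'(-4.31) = -1194.31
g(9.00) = 36406.00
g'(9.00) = 15871.00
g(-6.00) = 4891.00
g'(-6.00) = -3569.00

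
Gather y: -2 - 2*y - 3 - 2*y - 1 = -4*y - 6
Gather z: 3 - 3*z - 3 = -3*z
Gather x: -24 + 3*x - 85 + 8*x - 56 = 11*x - 165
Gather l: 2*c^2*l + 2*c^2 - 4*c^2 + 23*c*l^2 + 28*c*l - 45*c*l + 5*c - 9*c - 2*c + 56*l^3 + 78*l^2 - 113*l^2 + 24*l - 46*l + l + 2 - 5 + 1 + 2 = -2*c^2 - 6*c + 56*l^3 + l^2*(23*c - 35) + l*(2*c^2 - 17*c - 21)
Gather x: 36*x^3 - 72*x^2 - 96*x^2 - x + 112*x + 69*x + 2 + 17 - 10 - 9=36*x^3 - 168*x^2 + 180*x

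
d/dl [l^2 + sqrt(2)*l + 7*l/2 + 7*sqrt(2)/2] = 2*l + sqrt(2) + 7/2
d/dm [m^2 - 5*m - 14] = 2*m - 5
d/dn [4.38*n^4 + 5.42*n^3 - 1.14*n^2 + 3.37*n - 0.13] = 17.52*n^3 + 16.26*n^2 - 2.28*n + 3.37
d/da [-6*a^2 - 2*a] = -12*a - 2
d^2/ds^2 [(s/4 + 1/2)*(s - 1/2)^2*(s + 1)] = 3*s^2 + 3*s - 3/8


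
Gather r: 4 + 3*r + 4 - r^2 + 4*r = -r^2 + 7*r + 8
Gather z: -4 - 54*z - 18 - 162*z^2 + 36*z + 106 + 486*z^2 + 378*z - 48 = 324*z^2 + 360*z + 36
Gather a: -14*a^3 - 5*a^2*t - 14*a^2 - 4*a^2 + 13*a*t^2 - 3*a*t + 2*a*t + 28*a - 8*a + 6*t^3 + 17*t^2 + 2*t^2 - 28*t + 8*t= -14*a^3 + a^2*(-5*t - 18) + a*(13*t^2 - t + 20) + 6*t^3 + 19*t^2 - 20*t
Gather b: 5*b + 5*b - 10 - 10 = 10*b - 20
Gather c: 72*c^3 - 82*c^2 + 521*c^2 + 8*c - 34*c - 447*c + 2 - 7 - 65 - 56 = 72*c^3 + 439*c^2 - 473*c - 126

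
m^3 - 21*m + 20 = (m - 4)*(m - 1)*(m + 5)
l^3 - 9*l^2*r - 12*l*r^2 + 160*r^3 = (l - 8*r)*(l - 5*r)*(l + 4*r)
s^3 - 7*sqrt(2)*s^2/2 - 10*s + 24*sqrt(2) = (s - 4*sqrt(2))*(s - 3*sqrt(2)/2)*(s + 2*sqrt(2))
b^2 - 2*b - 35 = (b - 7)*(b + 5)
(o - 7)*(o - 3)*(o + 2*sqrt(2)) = o^3 - 10*o^2 + 2*sqrt(2)*o^2 - 20*sqrt(2)*o + 21*o + 42*sqrt(2)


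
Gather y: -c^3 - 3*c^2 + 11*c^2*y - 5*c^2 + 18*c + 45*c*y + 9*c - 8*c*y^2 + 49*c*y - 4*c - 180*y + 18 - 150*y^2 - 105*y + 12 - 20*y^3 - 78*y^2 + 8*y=-c^3 - 8*c^2 + 23*c - 20*y^3 + y^2*(-8*c - 228) + y*(11*c^2 + 94*c - 277) + 30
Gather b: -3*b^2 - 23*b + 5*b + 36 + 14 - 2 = -3*b^2 - 18*b + 48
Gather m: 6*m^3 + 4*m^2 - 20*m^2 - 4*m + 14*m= 6*m^3 - 16*m^2 + 10*m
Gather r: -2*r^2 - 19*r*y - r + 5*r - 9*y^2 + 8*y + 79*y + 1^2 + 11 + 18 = -2*r^2 + r*(4 - 19*y) - 9*y^2 + 87*y + 30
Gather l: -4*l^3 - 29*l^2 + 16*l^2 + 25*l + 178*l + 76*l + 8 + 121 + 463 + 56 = -4*l^3 - 13*l^2 + 279*l + 648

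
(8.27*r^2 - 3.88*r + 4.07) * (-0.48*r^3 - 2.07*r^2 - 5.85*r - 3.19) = -3.9696*r^5 - 15.2565*r^4 - 42.3015*r^3 - 12.1082*r^2 - 11.4323*r - 12.9833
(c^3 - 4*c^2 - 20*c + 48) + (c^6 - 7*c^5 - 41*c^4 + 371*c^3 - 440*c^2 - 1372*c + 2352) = c^6 - 7*c^5 - 41*c^4 + 372*c^3 - 444*c^2 - 1392*c + 2400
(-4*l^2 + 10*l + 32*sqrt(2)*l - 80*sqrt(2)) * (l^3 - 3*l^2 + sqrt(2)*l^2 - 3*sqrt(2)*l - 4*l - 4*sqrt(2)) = -4*l^5 + 22*l^4 + 28*sqrt(2)*l^4 - 154*sqrt(2)*l^3 + 50*l^3 - 392*l^2 + 98*sqrt(2)*l^2 + 224*l + 280*sqrt(2)*l + 640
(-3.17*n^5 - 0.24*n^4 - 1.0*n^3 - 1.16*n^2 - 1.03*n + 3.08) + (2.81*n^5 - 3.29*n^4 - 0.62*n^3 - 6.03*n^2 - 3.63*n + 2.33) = -0.36*n^5 - 3.53*n^4 - 1.62*n^3 - 7.19*n^2 - 4.66*n + 5.41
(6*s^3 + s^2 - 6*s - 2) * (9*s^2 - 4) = 54*s^5 + 9*s^4 - 78*s^3 - 22*s^2 + 24*s + 8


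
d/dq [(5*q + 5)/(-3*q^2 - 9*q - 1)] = 5*(3*q^2 + 6*q + 8)/(9*q^4 + 54*q^3 + 87*q^2 + 18*q + 1)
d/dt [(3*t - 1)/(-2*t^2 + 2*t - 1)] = (6*t^2 - 4*t - 1)/(4*t^4 - 8*t^3 + 8*t^2 - 4*t + 1)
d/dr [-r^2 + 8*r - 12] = 8 - 2*r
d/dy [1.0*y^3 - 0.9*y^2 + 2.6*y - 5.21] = 3.0*y^2 - 1.8*y + 2.6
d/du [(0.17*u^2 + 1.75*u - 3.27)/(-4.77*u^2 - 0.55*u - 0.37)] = (8.254*u^2 - 31.3216*u - 2.446)/(22.7529*u^4 + 5.247*u^3 + 3.8323*u^2 + 0.407*u + 0.1369)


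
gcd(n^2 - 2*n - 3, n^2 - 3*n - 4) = n + 1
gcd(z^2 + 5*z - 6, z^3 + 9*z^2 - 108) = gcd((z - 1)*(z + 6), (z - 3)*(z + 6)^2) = z + 6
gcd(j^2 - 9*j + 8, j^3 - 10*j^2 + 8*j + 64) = j - 8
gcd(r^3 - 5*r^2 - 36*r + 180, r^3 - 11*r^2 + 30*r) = r^2 - 11*r + 30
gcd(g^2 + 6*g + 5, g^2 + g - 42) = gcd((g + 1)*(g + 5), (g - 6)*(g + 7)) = 1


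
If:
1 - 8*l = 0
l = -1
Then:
No Solution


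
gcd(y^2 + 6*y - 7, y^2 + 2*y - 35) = y + 7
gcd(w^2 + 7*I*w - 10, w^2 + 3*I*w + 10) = w + 5*I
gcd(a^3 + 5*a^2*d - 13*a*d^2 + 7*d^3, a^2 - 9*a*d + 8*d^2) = a - d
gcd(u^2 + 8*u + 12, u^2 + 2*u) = u + 2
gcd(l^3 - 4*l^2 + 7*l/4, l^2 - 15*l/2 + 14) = l - 7/2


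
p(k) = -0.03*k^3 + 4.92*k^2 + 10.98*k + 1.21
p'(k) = -0.09*k^2 + 9.84*k + 10.98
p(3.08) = 80.82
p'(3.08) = 40.43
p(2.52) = 59.64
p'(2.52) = 35.21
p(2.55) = 60.70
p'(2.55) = 35.49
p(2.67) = 65.03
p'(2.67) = 36.61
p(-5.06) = 75.51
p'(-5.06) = -41.11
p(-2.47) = 4.56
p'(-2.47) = -13.87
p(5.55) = 208.57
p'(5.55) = 62.82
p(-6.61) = 152.26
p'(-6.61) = -57.99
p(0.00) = 1.21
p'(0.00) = 10.98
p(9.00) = 476.68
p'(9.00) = 92.25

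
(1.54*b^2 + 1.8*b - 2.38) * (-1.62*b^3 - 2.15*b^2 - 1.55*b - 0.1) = -2.4948*b^5 - 6.227*b^4 - 2.4014*b^3 + 2.173*b^2 + 3.509*b + 0.238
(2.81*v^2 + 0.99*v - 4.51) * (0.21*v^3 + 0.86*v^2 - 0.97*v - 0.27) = 0.5901*v^5 + 2.6245*v^4 - 2.8214*v^3 - 5.5976*v^2 + 4.1074*v + 1.2177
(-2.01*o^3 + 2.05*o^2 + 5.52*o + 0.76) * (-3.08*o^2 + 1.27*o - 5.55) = 6.1908*o^5 - 8.8667*o^4 - 3.2426*o^3 - 6.7079*o^2 - 29.6708*o - 4.218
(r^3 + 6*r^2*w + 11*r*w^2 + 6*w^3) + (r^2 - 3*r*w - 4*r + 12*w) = r^3 + 6*r^2*w + r^2 + 11*r*w^2 - 3*r*w - 4*r + 6*w^3 + 12*w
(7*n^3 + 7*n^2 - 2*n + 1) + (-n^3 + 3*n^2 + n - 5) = 6*n^3 + 10*n^2 - n - 4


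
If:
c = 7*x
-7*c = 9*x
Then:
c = 0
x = 0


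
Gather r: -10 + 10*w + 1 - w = 9*w - 9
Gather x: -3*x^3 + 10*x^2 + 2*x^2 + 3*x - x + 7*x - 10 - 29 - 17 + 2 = -3*x^3 + 12*x^2 + 9*x - 54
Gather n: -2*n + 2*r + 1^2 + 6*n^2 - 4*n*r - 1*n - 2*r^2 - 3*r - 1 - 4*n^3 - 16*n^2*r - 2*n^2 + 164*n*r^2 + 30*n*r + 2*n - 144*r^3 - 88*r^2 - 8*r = -4*n^3 + n^2*(4 - 16*r) + n*(164*r^2 + 26*r - 1) - 144*r^3 - 90*r^2 - 9*r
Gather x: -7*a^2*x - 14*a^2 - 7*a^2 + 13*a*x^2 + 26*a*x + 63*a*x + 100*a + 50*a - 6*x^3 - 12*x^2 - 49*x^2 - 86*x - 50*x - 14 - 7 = -21*a^2 + 150*a - 6*x^3 + x^2*(13*a - 61) + x*(-7*a^2 + 89*a - 136) - 21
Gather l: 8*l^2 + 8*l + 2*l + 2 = 8*l^2 + 10*l + 2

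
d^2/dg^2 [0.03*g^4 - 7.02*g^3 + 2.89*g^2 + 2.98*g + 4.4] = 0.36*g^2 - 42.12*g + 5.78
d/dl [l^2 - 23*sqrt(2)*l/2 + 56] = 2*l - 23*sqrt(2)/2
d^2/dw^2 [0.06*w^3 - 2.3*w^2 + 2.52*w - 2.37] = 0.36*w - 4.6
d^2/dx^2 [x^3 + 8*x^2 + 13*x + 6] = 6*x + 16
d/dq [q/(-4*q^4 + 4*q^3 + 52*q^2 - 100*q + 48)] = (3*q^3 + q^2 - 12*q - 12)/(4*(q^7 - q^6 - 26*q^5 + 50*q^4 + 145*q^3 - 481*q^2 + 456*q - 144))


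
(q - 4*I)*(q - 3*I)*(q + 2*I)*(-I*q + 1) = -I*q^4 - 4*q^3 - 7*I*q^2 - 22*q - 24*I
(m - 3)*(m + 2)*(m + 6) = m^3 + 5*m^2 - 12*m - 36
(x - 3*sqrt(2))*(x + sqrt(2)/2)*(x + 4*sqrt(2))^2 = x^4 + 11*sqrt(2)*x^3/2 - 11*x^2 - 104*sqrt(2)*x - 96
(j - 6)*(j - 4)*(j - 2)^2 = j^4 - 14*j^3 + 68*j^2 - 136*j + 96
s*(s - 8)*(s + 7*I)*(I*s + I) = I*s^4 - 7*s^3 - 7*I*s^3 + 49*s^2 - 8*I*s^2 + 56*s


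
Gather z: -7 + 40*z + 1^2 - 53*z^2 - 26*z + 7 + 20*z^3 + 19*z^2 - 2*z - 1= 20*z^3 - 34*z^2 + 12*z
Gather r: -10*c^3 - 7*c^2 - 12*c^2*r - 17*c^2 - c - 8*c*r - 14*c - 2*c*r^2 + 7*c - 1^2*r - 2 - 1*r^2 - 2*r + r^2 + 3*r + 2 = -10*c^3 - 24*c^2 - 2*c*r^2 - 8*c + r*(-12*c^2 - 8*c)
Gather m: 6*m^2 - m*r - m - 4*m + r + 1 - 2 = 6*m^2 + m*(-r - 5) + r - 1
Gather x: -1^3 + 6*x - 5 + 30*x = 36*x - 6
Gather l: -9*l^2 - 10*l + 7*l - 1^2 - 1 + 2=-9*l^2 - 3*l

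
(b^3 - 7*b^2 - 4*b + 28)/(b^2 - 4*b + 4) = (b^2 - 5*b - 14)/(b - 2)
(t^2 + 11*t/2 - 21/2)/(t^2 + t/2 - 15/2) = (2*t^2 + 11*t - 21)/(2*t^2 + t - 15)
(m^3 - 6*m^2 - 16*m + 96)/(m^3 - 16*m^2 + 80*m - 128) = (m^2 - 2*m - 24)/(m^2 - 12*m + 32)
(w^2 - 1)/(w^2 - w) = (w + 1)/w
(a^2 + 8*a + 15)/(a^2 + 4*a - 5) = (a + 3)/(a - 1)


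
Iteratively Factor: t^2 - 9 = (t + 3)*(t - 3)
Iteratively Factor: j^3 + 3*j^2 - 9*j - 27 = (j + 3)*(j^2 - 9) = (j + 3)^2*(j - 3)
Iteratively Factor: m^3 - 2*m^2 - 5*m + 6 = (m - 3)*(m^2 + m - 2) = (m - 3)*(m + 2)*(m - 1)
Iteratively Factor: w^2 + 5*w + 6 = (w + 3)*(w + 2)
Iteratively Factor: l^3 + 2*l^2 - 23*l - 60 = (l + 4)*(l^2 - 2*l - 15) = (l - 5)*(l + 4)*(l + 3)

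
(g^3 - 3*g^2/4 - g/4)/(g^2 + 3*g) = (4*g^2 - 3*g - 1)/(4*(g + 3))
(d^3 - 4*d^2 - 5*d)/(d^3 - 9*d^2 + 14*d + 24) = d*(d - 5)/(d^2 - 10*d + 24)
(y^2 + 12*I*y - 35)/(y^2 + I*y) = (y^2 + 12*I*y - 35)/(y*(y + I))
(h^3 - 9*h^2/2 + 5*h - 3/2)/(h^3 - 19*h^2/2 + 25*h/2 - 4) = (h - 3)/(h - 8)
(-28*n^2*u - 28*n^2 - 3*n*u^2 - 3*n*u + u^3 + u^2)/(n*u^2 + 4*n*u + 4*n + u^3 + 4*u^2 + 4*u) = (-28*n^2*u - 28*n^2 - 3*n*u^2 - 3*n*u + u^3 + u^2)/(n*u^2 + 4*n*u + 4*n + u^3 + 4*u^2 + 4*u)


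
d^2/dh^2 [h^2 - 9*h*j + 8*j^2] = 2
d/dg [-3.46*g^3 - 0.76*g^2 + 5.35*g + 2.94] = -10.38*g^2 - 1.52*g + 5.35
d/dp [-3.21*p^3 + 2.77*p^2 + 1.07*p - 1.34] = -9.63*p^2 + 5.54*p + 1.07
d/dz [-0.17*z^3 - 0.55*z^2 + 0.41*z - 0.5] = -0.51*z^2 - 1.1*z + 0.41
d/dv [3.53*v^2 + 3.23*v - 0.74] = 7.06*v + 3.23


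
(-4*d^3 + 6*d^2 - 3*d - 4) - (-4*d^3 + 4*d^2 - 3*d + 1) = 2*d^2 - 5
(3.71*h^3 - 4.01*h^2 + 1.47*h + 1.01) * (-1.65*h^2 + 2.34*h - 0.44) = -6.1215*h^5 + 15.2979*h^4 - 13.4413*h^3 + 3.5377*h^2 + 1.7166*h - 0.4444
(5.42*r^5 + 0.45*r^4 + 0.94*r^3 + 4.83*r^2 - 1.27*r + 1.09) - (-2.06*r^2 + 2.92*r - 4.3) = 5.42*r^5 + 0.45*r^4 + 0.94*r^3 + 6.89*r^2 - 4.19*r + 5.39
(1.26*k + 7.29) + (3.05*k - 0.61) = 4.31*k + 6.68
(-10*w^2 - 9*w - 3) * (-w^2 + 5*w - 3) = 10*w^4 - 41*w^3 - 12*w^2 + 12*w + 9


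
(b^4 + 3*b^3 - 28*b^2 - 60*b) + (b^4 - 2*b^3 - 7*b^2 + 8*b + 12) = 2*b^4 + b^3 - 35*b^2 - 52*b + 12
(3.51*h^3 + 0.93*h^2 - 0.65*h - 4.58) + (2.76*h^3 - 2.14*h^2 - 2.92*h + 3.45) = 6.27*h^3 - 1.21*h^2 - 3.57*h - 1.13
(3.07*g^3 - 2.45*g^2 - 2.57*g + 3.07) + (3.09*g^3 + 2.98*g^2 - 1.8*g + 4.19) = 6.16*g^3 + 0.53*g^2 - 4.37*g + 7.26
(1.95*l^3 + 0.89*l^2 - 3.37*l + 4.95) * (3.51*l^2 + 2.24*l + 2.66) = 6.8445*l^5 + 7.4919*l^4 - 4.6481*l^3 + 12.1931*l^2 + 2.1238*l + 13.167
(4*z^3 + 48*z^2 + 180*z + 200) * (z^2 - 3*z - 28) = 4*z^5 + 36*z^4 - 76*z^3 - 1684*z^2 - 5640*z - 5600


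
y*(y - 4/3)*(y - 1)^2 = y^4 - 10*y^3/3 + 11*y^2/3 - 4*y/3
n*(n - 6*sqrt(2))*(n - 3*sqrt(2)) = n^3 - 9*sqrt(2)*n^2 + 36*n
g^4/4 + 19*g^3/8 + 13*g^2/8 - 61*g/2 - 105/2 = (g/4 + 1/2)*(g - 7/2)*(g + 5)*(g + 6)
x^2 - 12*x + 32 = (x - 8)*(x - 4)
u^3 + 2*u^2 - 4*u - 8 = (u - 2)*(u + 2)^2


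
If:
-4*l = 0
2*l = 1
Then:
No Solution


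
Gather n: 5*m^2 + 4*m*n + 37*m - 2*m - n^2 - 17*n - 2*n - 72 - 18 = 5*m^2 + 35*m - n^2 + n*(4*m - 19) - 90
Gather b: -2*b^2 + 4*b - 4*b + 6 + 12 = 18 - 2*b^2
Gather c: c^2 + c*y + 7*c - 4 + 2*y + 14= c^2 + c*(y + 7) + 2*y + 10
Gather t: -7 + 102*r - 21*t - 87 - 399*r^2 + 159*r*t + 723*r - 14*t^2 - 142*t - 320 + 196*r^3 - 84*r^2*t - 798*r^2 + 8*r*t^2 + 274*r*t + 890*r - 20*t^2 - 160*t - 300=196*r^3 - 1197*r^2 + 1715*r + t^2*(8*r - 34) + t*(-84*r^2 + 433*r - 323) - 714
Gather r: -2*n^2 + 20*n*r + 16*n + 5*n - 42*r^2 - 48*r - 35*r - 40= -2*n^2 + 21*n - 42*r^2 + r*(20*n - 83) - 40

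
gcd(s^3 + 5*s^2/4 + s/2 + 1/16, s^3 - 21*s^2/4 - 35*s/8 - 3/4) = s^2 + 3*s/4 + 1/8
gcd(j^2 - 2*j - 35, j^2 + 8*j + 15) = j + 5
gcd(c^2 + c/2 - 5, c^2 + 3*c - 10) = c - 2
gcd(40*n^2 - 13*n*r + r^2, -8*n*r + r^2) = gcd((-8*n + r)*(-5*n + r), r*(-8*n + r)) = -8*n + r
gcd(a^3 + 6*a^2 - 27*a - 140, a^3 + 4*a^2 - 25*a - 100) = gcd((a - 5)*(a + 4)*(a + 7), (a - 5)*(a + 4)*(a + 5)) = a^2 - a - 20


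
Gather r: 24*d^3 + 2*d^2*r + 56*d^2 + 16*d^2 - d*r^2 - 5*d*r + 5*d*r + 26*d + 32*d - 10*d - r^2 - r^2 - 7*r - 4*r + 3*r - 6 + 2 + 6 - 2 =24*d^3 + 72*d^2 + 48*d + r^2*(-d - 2) + r*(2*d^2 - 8)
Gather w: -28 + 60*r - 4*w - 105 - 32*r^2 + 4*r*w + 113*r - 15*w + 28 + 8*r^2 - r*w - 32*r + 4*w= -24*r^2 + 141*r + w*(3*r - 15) - 105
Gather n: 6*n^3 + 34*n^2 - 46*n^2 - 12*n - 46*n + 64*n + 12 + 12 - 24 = 6*n^3 - 12*n^2 + 6*n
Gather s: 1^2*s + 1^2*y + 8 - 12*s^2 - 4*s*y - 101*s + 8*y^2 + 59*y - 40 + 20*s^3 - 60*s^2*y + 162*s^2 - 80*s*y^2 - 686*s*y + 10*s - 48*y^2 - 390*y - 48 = 20*s^3 + s^2*(150 - 60*y) + s*(-80*y^2 - 690*y - 90) - 40*y^2 - 330*y - 80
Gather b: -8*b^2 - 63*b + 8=-8*b^2 - 63*b + 8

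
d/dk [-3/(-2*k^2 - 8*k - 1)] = 12*(-k - 2)/(2*k^2 + 8*k + 1)^2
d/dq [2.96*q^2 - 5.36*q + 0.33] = 5.92*q - 5.36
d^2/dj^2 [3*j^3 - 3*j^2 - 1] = 18*j - 6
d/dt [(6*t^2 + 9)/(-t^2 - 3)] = -18*t/(t^2 + 3)^2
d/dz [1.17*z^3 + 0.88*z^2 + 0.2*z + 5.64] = 3.51*z^2 + 1.76*z + 0.2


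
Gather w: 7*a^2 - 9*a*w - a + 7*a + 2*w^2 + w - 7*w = 7*a^2 + 6*a + 2*w^2 + w*(-9*a - 6)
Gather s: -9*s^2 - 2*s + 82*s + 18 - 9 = -9*s^2 + 80*s + 9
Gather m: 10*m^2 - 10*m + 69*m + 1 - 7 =10*m^2 + 59*m - 6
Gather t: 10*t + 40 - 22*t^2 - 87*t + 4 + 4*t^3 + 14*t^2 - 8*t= 4*t^3 - 8*t^2 - 85*t + 44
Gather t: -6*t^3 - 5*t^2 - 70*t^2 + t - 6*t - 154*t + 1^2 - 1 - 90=-6*t^3 - 75*t^2 - 159*t - 90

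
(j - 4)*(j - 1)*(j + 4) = j^3 - j^2 - 16*j + 16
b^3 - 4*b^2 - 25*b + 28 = (b - 7)*(b - 1)*(b + 4)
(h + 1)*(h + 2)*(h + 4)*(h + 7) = h^4 + 14*h^3 + 63*h^2 + 106*h + 56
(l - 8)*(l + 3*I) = l^2 - 8*l + 3*I*l - 24*I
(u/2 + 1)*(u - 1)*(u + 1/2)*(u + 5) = u^4/2 + 13*u^3/4 + 3*u^2 - 17*u/4 - 5/2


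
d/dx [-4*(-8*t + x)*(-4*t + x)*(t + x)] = -80*t^2 + 88*t*x - 12*x^2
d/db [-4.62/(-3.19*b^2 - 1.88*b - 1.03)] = (-29.4756*b - 8.6856)/(3.19*b^2 + 1.88*b + 1.03)^2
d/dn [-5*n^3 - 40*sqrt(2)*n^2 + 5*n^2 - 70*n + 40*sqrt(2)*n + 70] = -15*n^2 - 80*sqrt(2)*n + 10*n - 70 + 40*sqrt(2)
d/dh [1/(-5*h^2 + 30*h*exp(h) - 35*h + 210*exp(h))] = (-6*h*exp(h) + 2*h - 48*exp(h) + 7)/(5*(h^2 - 6*h*exp(h) + 7*h - 42*exp(h))^2)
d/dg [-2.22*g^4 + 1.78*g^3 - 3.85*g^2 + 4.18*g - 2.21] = -8.88*g^3 + 5.34*g^2 - 7.7*g + 4.18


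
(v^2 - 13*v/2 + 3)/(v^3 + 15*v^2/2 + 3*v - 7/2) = (v - 6)/(v^2 + 8*v + 7)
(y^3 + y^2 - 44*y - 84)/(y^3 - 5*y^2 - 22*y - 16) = (y^2 - y - 42)/(y^2 - 7*y - 8)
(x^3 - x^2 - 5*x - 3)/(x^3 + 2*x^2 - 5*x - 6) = (x^2 - 2*x - 3)/(x^2 + x - 6)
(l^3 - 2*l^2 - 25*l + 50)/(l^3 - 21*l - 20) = (l^2 + 3*l - 10)/(l^2 + 5*l + 4)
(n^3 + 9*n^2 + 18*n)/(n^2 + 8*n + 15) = n*(n + 6)/(n + 5)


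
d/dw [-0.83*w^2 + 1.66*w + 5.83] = 1.66 - 1.66*w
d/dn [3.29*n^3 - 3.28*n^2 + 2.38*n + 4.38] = 9.87*n^2 - 6.56*n + 2.38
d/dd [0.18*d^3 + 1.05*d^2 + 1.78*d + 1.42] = 0.54*d^2 + 2.1*d + 1.78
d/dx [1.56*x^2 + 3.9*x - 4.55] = 3.12*x + 3.9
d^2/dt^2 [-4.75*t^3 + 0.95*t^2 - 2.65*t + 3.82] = 1.9 - 28.5*t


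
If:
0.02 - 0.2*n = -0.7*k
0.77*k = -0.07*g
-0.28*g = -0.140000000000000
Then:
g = 0.50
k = -0.05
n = -0.06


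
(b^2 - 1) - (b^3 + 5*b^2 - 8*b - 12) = -b^3 - 4*b^2 + 8*b + 11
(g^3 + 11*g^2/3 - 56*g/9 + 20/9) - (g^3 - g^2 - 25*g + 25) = 14*g^2/3 + 169*g/9 - 205/9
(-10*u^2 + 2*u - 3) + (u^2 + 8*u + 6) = -9*u^2 + 10*u + 3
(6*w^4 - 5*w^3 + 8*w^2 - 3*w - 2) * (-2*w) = -12*w^5 + 10*w^4 - 16*w^3 + 6*w^2 + 4*w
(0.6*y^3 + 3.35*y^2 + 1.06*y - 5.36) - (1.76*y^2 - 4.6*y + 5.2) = 0.6*y^3 + 1.59*y^2 + 5.66*y - 10.56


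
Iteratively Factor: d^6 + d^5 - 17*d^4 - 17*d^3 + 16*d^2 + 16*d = (d + 1)*(d^5 - 17*d^3 + 16*d) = (d - 4)*(d + 1)*(d^4 + 4*d^3 - d^2 - 4*d) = (d - 4)*(d + 1)^2*(d^3 + 3*d^2 - 4*d) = d*(d - 4)*(d + 1)^2*(d^2 + 3*d - 4) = d*(d - 4)*(d - 1)*(d + 1)^2*(d + 4)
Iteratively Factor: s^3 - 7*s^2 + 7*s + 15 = (s - 5)*(s^2 - 2*s - 3) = (s - 5)*(s + 1)*(s - 3)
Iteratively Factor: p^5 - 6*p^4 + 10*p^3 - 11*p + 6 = (p - 3)*(p^4 - 3*p^3 + p^2 + 3*p - 2) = (p - 3)*(p + 1)*(p^3 - 4*p^2 + 5*p - 2) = (p - 3)*(p - 1)*(p + 1)*(p^2 - 3*p + 2) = (p - 3)*(p - 2)*(p - 1)*(p + 1)*(p - 1)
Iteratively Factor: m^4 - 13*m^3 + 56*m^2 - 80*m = (m - 4)*(m^3 - 9*m^2 + 20*m) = (m - 4)^2*(m^2 - 5*m) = (m - 5)*(m - 4)^2*(m)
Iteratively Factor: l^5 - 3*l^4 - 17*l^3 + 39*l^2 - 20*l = (l)*(l^4 - 3*l^3 - 17*l^2 + 39*l - 20) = l*(l + 4)*(l^3 - 7*l^2 + 11*l - 5) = l*(l - 1)*(l + 4)*(l^2 - 6*l + 5) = l*(l - 1)^2*(l + 4)*(l - 5)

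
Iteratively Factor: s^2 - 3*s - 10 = (s + 2)*(s - 5)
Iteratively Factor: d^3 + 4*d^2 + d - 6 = (d + 2)*(d^2 + 2*d - 3) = (d - 1)*(d + 2)*(d + 3)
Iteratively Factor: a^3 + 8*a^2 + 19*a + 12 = (a + 1)*(a^2 + 7*a + 12) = (a + 1)*(a + 3)*(a + 4)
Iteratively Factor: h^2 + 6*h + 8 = (h + 4)*(h + 2)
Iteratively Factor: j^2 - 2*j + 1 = (j - 1)*(j - 1)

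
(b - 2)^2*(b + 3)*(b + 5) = b^4 + 4*b^3 - 13*b^2 - 28*b + 60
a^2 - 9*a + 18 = (a - 6)*(a - 3)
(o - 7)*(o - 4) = o^2 - 11*o + 28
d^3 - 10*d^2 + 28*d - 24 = (d - 6)*(d - 2)^2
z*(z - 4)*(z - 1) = z^3 - 5*z^2 + 4*z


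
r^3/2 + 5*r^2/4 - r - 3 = (r/2 + 1)*(r - 3/2)*(r + 2)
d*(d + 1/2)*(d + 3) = d^3 + 7*d^2/2 + 3*d/2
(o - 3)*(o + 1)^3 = o^4 - 6*o^2 - 8*o - 3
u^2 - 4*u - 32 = (u - 8)*(u + 4)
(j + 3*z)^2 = j^2 + 6*j*z + 9*z^2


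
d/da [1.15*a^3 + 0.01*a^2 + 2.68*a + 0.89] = 3.45*a^2 + 0.02*a + 2.68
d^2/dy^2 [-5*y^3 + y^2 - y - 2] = 2 - 30*y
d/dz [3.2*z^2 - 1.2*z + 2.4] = 6.4*z - 1.2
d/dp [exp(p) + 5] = exp(p)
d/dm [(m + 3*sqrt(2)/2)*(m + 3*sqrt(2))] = 2*m + 9*sqrt(2)/2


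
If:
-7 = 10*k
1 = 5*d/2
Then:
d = 2/5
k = -7/10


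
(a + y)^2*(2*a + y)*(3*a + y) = 6*a^4 + 17*a^3*y + 17*a^2*y^2 + 7*a*y^3 + y^4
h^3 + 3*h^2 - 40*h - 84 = (h - 6)*(h + 2)*(h + 7)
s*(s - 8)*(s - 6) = s^3 - 14*s^2 + 48*s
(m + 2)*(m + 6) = m^2 + 8*m + 12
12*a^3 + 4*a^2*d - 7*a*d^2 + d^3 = (-6*a + d)*(-2*a + d)*(a + d)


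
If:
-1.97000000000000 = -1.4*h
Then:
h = 1.41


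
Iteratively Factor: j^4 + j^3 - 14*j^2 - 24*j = (j)*(j^3 + j^2 - 14*j - 24) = j*(j + 3)*(j^2 - 2*j - 8) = j*(j - 4)*(j + 3)*(j + 2)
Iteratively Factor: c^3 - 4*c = (c)*(c^2 - 4) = c*(c + 2)*(c - 2)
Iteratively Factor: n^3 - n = (n + 1)*(n^2 - n) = n*(n + 1)*(n - 1)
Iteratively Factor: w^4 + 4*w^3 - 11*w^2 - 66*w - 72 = (w + 2)*(w^3 + 2*w^2 - 15*w - 36) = (w + 2)*(w + 3)*(w^2 - w - 12) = (w + 2)*(w + 3)^2*(w - 4)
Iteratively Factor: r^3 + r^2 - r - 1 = (r - 1)*(r^2 + 2*r + 1) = (r - 1)*(r + 1)*(r + 1)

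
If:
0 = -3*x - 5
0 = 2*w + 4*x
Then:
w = 10/3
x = -5/3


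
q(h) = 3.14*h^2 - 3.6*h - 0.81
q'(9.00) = 52.92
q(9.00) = 221.13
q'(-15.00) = -97.80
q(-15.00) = 759.69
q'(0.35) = -1.40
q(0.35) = -1.69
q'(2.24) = 10.47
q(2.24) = 6.88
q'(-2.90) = -21.81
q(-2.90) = 36.04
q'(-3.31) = -24.39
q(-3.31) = 45.51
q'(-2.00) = -16.16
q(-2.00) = 18.95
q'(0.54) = -0.21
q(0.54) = -1.84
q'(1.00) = 2.68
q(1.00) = -1.27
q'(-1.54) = -13.27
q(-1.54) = 12.18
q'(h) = 6.28*h - 3.6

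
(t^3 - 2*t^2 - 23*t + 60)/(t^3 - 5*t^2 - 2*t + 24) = (t + 5)/(t + 2)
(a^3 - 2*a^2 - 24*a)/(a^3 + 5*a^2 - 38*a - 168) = a/(a + 7)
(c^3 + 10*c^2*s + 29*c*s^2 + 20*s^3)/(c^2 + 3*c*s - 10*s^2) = (-c^2 - 5*c*s - 4*s^2)/(-c + 2*s)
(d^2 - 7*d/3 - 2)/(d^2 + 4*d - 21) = (d + 2/3)/(d + 7)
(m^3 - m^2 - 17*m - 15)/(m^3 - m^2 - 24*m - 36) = (m^2 - 4*m - 5)/(m^2 - 4*m - 12)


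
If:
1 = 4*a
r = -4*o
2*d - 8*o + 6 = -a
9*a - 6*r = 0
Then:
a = 1/4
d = -7/2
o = -3/32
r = 3/8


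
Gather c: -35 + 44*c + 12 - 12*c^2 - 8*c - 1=-12*c^2 + 36*c - 24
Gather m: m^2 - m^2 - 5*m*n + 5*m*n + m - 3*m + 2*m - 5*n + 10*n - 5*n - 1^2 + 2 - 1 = 0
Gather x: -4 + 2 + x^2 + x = x^2 + x - 2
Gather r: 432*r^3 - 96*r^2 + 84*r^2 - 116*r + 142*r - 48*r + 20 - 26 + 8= 432*r^3 - 12*r^2 - 22*r + 2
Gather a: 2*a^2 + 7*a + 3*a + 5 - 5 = 2*a^2 + 10*a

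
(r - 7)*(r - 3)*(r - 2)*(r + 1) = r^4 - 11*r^3 + 29*r^2 - r - 42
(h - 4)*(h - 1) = h^2 - 5*h + 4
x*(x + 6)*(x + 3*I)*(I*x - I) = I*x^4 - 3*x^3 + 5*I*x^3 - 15*x^2 - 6*I*x^2 + 18*x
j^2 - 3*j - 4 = (j - 4)*(j + 1)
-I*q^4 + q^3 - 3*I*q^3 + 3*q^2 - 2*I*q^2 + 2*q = q*(q + 2)*(q + I)*(-I*q - I)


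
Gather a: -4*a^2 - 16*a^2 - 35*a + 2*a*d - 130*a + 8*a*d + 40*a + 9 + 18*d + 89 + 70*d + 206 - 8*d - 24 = -20*a^2 + a*(10*d - 125) + 80*d + 280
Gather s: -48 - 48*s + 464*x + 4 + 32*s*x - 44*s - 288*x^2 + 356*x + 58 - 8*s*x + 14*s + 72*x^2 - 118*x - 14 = s*(24*x - 78) - 216*x^2 + 702*x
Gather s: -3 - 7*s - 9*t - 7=-7*s - 9*t - 10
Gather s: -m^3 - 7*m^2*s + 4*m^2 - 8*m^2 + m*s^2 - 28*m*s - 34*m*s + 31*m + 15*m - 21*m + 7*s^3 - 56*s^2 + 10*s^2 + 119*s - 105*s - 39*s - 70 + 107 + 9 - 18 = -m^3 - 4*m^2 + 25*m + 7*s^3 + s^2*(m - 46) + s*(-7*m^2 - 62*m - 25) + 28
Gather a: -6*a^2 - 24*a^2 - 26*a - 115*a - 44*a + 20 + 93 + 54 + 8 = -30*a^2 - 185*a + 175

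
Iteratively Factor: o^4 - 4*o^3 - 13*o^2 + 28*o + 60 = (o - 3)*(o^3 - o^2 - 16*o - 20) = (o - 3)*(o + 2)*(o^2 - 3*o - 10) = (o - 5)*(o - 3)*(o + 2)*(o + 2)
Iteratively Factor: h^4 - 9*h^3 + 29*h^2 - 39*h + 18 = (h - 2)*(h^3 - 7*h^2 + 15*h - 9) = (h - 2)*(h - 1)*(h^2 - 6*h + 9) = (h - 3)*(h - 2)*(h - 1)*(h - 3)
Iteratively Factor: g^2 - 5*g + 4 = (g - 4)*(g - 1)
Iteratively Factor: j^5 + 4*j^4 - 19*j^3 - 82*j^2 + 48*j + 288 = (j + 3)*(j^4 + j^3 - 22*j^2 - 16*j + 96) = (j + 3)^2*(j^3 - 2*j^2 - 16*j + 32) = (j - 2)*(j + 3)^2*(j^2 - 16) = (j - 4)*(j - 2)*(j + 3)^2*(j + 4)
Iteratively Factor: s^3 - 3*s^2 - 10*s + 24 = (s - 4)*(s^2 + s - 6) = (s - 4)*(s - 2)*(s + 3)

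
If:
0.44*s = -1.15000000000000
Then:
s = -2.61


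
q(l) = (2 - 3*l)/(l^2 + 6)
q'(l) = -2*l*(2 - 3*l)/(l^2 + 6)^2 - 3/(l^2 + 6)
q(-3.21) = 0.71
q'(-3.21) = 0.10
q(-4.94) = 0.55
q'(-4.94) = 0.08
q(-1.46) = 0.78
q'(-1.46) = -0.09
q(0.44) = 0.11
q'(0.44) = -0.50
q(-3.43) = 0.69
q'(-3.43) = 0.10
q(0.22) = 0.22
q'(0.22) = -0.51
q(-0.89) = 0.69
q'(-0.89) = -0.26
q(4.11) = -0.45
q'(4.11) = 0.03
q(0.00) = 0.33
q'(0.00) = -0.50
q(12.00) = -0.23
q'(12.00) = 0.02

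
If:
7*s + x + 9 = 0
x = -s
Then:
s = -3/2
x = 3/2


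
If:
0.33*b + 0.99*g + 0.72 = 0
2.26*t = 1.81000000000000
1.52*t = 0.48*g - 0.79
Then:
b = -14.73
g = 4.18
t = 0.80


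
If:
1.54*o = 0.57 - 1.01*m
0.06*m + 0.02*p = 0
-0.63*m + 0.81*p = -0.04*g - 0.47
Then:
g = -25.5*p - 11.75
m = -0.333333333333333*p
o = 0.218614718614719*p + 0.37012987012987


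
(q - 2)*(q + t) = q^2 + q*t - 2*q - 2*t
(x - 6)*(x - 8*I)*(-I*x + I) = -I*x^3 - 8*x^2 + 7*I*x^2 + 56*x - 6*I*x - 48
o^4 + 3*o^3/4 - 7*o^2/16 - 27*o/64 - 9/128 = (o - 3/4)*(o + 1/4)*(o + 1/2)*(o + 3/4)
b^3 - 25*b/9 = b*(b - 5/3)*(b + 5/3)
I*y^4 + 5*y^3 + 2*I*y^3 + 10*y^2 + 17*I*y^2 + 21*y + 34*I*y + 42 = (y + 2)*(y - 7*I)*(y + 3*I)*(I*y + 1)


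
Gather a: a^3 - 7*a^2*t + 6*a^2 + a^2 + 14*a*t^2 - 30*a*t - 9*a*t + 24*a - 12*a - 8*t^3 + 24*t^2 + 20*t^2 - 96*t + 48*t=a^3 + a^2*(7 - 7*t) + a*(14*t^2 - 39*t + 12) - 8*t^3 + 44*t^2 - 48*t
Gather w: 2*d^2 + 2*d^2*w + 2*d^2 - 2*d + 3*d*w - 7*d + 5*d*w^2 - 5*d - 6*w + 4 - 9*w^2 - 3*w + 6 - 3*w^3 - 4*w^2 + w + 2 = 4*d^2 - 14*d - 3*w^3 + w^2*(5*d - 13) + w*(2*d^2 + 3*d - 8) + 12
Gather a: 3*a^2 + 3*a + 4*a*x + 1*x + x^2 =3*a^2 + a*(4*x + 3) + x^2 + x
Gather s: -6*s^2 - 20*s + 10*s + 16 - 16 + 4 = -6*s^2 - 10*s + 4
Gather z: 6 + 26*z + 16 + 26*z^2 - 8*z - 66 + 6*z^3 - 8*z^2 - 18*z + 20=6*z^3 + 18*z^2 - 24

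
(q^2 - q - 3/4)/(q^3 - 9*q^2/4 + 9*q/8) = 2*(2*q + 1)/(q*(4*q - 3))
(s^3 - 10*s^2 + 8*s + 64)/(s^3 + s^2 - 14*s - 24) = (s - 8)/(s + 3)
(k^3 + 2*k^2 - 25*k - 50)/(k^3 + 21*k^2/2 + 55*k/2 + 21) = 2*(k^2 - 25)/(2*k^2 + 17*k + 21)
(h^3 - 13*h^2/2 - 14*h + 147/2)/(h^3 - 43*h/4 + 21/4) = 2*(h - 7)/(2*h - 1)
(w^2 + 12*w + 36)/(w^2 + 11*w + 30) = (w + 6)/(w + 5)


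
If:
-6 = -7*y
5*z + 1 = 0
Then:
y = 6/7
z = -1/5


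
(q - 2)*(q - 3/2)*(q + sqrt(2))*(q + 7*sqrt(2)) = q^4 - 7*q^3/2 + 8*sqrt(2)*q^3 - 28*sqrt(2)*q^2 + 17*q^2 - 49*q + 24*sqrt(2)*q + 42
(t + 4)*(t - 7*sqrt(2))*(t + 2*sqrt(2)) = t^3 - 5*sqrt(2)*t^2 + 4*t^2 - 20*sqrt(2)*t - 28*t - 112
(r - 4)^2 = r^2 - 8*r + 16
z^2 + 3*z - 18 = (z - 3)*(z + 6)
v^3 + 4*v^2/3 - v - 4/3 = (v - 1)*(v + 1)*(v + 4/3)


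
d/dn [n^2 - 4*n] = 2*n - 4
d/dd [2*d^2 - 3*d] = 4*d - 3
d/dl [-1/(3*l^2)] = 2/(3*l^3)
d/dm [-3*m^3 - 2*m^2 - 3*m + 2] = -9*m^2 - 4*m - 3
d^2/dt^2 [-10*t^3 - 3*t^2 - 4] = -60*t - 6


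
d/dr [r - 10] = 1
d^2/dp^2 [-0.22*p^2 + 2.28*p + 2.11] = -0.440000000000000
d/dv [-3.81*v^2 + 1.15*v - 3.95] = 1.15 - 7.62*v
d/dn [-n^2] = -2*n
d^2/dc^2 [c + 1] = 0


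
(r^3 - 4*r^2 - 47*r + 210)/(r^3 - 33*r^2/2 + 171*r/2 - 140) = 2*(r^2 + r - 42)/(2*r^2 - 23*r + 56)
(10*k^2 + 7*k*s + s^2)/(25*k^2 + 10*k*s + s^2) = (2*k + s)/(5*k + s)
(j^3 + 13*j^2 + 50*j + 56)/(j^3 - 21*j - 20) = (j^2 + 9*j + 14)/(j^2 - 4*j - 5)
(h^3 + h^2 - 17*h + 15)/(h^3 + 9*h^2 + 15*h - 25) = (h - 3)/(h + 5)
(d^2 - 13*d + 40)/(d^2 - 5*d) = (d - 8)/d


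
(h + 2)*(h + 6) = h^2 + 8*h + 12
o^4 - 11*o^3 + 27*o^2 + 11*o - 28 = (o - 7)*(o - 4)*(o - 1)*(o + 1)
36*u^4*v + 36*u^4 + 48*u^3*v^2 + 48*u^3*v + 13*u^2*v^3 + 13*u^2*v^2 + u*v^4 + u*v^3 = (u + v)*(6*u + v)^2*(u*v + u)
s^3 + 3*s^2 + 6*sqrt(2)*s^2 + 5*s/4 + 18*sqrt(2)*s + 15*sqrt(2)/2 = (s + 1/2)*(s + 5/2)*(s + 6*sqrt(2))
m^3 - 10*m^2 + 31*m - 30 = (m - 5)*(m - 3)*(m - 2)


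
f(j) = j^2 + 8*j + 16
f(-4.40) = 0.16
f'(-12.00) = -16.00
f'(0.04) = 8.08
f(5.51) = 90.44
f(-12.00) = 64.00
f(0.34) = 18.84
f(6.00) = 100.00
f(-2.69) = 1.72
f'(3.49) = 14.98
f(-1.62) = 5.66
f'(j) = 2*j + 8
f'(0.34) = 8.68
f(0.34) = 18.84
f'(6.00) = 20.00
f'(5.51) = 19.02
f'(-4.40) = -0.80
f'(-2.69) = 2.62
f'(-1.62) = 4.76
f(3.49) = 56.10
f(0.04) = 16.32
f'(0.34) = 8.68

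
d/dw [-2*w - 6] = -2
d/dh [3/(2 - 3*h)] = 9/(3*h - 2)^2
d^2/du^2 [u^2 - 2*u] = 2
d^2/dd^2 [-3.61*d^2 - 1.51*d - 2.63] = -7.22000000000000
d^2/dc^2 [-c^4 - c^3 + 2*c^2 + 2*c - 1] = -12*c^2 - 6*c + 4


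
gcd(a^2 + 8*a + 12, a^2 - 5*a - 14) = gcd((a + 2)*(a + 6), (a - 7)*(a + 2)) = a + 2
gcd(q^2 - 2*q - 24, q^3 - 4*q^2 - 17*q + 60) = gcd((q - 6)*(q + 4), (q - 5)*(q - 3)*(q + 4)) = q + 4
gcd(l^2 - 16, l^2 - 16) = l^2 - 16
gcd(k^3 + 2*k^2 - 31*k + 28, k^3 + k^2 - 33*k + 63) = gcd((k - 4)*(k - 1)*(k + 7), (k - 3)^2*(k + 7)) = k + 7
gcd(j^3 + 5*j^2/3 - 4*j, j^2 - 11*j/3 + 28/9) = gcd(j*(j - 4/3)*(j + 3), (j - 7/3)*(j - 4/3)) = j - 4/3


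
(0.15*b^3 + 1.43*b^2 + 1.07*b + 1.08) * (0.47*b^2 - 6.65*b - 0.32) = 0.0705*b^5 - 0.3254*b^4 - 9.0546*b^3 - 7.0655*b^2 - 7.5244*b - 0.3456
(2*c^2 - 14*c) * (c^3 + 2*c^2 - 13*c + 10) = 2*c^5 - 10*c^4 - 54*c^3 + 202*c^2 - 140*c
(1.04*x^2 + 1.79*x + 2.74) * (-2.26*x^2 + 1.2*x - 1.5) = -2.3504*x^4 - 2.7974*x^3 - 5.6044*x^2 + 0.603*x - 4.11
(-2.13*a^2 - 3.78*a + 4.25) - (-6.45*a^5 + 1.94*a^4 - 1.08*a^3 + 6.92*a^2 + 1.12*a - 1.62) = 6.45*a^5 - 1.94*a^4 + 1.08*a^3 - 9.05*a^2 - 4.9*a + 5.87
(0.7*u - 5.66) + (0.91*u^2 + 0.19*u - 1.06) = 0.91*u^2 + 0.89*u - 6.72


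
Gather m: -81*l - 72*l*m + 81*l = -72*l*m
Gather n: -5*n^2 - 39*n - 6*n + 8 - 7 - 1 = -5*n^2 - 45*n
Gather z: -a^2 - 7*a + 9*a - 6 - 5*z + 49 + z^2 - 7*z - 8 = -a^2 + 2*a + z^2 - 12*z + 35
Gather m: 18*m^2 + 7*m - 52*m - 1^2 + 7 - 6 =18*m^2 - 45*m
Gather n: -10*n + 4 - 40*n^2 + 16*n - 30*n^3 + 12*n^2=-30*n^3 - 28*n^2 + 6*n + 4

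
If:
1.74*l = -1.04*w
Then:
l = -0.597701149425287*w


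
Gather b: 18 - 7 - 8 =3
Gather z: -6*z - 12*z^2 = -12*z^2 - 6*z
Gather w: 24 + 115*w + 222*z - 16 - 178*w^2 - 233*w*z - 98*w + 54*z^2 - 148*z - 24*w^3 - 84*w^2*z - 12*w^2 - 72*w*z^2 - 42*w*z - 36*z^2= -24*w^3 + w^2*(-84*z - 190) + w*(-72*z^2 - 275*z + 17) + 18*z^2 + 74*z + 8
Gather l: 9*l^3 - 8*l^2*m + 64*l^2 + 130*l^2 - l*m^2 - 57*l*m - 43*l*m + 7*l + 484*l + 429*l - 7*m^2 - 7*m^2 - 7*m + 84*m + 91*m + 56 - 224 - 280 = 9*l^3 + l^2*(194 - 8*m) + l*(-m^2 - 100*m + 920) - 14*m^2 + 168*m - 448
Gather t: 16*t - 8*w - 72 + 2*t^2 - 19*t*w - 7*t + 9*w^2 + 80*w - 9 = 2*t^2 + t*(9 - 19*w) + 9*w^2 + 72*w - 81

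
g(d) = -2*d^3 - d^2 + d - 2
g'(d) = -6*d^2 - 2*d + 1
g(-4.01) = 106.87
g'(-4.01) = -87.46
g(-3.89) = 96.71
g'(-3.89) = -82.01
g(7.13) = -770.64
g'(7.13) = -318.28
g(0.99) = -3.93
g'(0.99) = -6.86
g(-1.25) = -0.91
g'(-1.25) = -5.88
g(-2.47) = 19.57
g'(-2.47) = -30.67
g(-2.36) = 16.36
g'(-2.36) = -27.70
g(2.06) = -21.67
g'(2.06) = -28.58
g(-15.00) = 6508.00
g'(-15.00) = -1319.00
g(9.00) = -1532.00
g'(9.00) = -503.00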